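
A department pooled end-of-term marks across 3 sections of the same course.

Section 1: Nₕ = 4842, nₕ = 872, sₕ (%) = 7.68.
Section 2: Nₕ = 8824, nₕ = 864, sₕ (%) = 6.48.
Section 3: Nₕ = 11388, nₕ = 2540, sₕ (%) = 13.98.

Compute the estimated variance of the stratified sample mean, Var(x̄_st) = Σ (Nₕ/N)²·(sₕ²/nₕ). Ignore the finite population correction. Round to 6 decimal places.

0.024452

N = 25054; Wₕ = Nₕ/N.
section 1: (4842/25054)²·7.68²/872 = 0.002526396
section 2: (8824/25054)²·6.48²/864 = 0.006028554
section 3: (11388/25054)²·13.98²/2540 = 0.015897228
Sum = 0.024452177 → 0.024452.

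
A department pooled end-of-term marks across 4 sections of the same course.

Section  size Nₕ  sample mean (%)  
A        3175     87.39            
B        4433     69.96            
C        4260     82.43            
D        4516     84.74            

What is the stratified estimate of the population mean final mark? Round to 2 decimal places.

N = 3175 + 4433 + 4260 + 4516 = 16384.
Overall mean = Σ (Nₕ/N)·x̄ₕ — weight by population share, not a simple average.
Σ Nₕx̄ₕ = 3175·87.39 + 4433·69.96 + 4260·82.43 + 4516·84.74 = 277463.25 + 310132.68 + 351151.8 + 382685.84 = 1321433.57.
Divide by N: 1321433.57 / 16384 = 80.6539... → 80.65.

80.65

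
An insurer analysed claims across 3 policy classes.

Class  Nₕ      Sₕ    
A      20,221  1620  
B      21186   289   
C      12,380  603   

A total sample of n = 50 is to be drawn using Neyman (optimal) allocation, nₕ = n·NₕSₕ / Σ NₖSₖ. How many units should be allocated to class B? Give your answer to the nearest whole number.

Σ NₕSₕ = 20221·1620 + 21186·289 + 12380·603 = 46345914.
Share for B: 6122754/46345914 = 0.13211.
n_B = 50 × 0.13211 = 6.605... → 7.

7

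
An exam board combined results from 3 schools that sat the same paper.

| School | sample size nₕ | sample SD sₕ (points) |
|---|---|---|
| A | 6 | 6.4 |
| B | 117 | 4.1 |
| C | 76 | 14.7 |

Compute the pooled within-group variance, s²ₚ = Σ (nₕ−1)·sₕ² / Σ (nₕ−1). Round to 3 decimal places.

93.681

A: (6−1)·6.4² = 5·40.96 = 204.8
B: (117−1)·4.1² = 116·16.81 = 1949.96
C: (76−1)·14.7² = 75·216.09 = 16206.75
Numerator = 18361.51; denominator = Σ(nₕ−1) = 196.
s²ₚ = 18361.51/196 = 93.68117... → 93.681.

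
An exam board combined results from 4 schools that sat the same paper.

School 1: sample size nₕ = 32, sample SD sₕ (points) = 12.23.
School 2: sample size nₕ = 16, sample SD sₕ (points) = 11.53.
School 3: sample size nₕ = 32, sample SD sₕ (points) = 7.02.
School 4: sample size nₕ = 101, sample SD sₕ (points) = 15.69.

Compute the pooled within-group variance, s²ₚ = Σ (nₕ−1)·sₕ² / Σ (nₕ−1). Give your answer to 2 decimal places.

185.18

Degrees of freedom: 31 + 15 + 31 + 100 = 177.
Σ(nₕ−1)sₕ² = 31·149.5729 + 15·132.9409 + 31·49.2804 + 100·246.1761 = 32776.1758.
s²ₚ = 32776.1758 / 177 = 185.1761... → 185.18.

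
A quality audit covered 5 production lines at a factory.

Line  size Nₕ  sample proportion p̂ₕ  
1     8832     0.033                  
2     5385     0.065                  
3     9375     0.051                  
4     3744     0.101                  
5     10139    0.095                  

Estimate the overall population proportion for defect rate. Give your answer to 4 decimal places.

0.0657

Wₕ = Nₕ/N with N = 37475: 0.2357, 0.1437, 0.2502, 0.0999, 0.2706.
p̂_st = 0.2357·0.033 + 0.1437·0.065 + 0.2502·0.051 + 0.0999·0.101 + 0.2706·0.095 ≈ 0.065669... → 0.0657.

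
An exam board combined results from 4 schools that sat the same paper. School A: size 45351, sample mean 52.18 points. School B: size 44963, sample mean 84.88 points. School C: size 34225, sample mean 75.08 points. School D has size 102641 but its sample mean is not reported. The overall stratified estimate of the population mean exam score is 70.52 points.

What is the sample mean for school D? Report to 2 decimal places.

N = 45351 + 44963 + 34225 + 102641 = 227180.
Overall total = μ·N = 70.52·227180 = 16020733.6.
Subtract the known strata: 45351·52.18 + 44963·84.88 + 34225·75.08 = 8752487.62.
Remaining total for school D: 16020733.6 − 8752487.62 = 7268245.98.
Divide by its size: 7268245.98 / 102641 = 70.8123... → 70.81.

70.81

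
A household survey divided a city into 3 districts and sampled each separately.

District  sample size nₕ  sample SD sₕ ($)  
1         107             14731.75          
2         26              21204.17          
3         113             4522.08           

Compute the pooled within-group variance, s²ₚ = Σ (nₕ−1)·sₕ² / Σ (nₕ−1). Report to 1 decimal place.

Degrees of freedom: 106 + 25 + 112 = 243.
Σ(nₕ−1)sₕ² = 106·217024458.0625 + 25·449616825.3889 + 112·20449207.5264 = 36535324432.3043.
s²ₚ = 36535324432.3043 / 243 = 150351129.351... → 150351129.4.

150351129.4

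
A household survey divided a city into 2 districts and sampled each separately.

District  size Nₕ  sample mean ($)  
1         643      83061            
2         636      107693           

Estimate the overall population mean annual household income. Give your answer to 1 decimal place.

N = 643 + 636 = 1279.
Weight each subgroup mean by Nₕ/N and sum.
Σ Nₕx̄ₕ = 643·83061 + 636·107693 = 53408223 + 68492748 = 121900971.
Divide by N: 121900971 / 1279 = 95309.594... → 95309.6.

95309.6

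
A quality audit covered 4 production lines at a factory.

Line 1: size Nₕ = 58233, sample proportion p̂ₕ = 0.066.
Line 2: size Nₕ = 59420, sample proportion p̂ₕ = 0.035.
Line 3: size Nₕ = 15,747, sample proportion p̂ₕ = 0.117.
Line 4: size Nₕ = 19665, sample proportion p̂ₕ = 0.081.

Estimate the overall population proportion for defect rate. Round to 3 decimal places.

0.061

N = 58233 + 59420 + 15747 + 19665 = 153065.
Overall proportion = Σ (Nₕ/N)·p̂ₕ.
Σ Nₕp̂ₕ = 3843.378 + 2079.7 + 1842.399 + 1592.865 = 9358.342.
9358.342 / 153065 = 0.06114... → 0.061.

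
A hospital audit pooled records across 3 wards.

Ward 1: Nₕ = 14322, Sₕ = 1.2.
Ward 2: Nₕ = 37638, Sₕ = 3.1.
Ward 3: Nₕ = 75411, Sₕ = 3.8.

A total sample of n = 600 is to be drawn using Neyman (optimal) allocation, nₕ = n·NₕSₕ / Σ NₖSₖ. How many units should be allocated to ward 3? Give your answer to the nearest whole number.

409

1: NₕSₕ = 14322·1.2 = 17186.4
2: NₕSₕ = 37638·3.1 = 116677.8
3: NₕSₕ = 75411·3.8 = 286561.8
Σ NₕSₕ = 420426.
n_3 = 600·286561.8/420426 = 408.959... → 409.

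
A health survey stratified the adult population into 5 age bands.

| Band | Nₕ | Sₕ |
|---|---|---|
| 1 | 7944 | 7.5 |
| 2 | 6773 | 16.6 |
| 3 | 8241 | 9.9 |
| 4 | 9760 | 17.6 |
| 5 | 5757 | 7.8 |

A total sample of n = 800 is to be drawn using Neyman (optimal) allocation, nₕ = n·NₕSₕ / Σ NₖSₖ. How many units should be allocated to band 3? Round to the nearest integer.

139

Σ NₕSₕ = 7944·7.5 + 6773·16.6 + 8241·9.9 + 9760·17.6 + 5757·7.8 = 470278.3.
Share for 3: 81585.9/470278.3 = 0.17348.
n_3 = 800 × 0.17348 = 138.787... → 139.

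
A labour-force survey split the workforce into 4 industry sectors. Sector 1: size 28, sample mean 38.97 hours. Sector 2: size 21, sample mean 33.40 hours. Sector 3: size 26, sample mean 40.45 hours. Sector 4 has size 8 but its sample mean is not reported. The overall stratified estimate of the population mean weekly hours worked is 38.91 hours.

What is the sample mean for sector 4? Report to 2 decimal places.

48.16

Σ Nₕx̄ₕ = N·μ, so 8·x̄_4 = 83·38.91 − (28·38.97 + 21·33.40 + 26·40.45).
= 3229.53 − 2844.26 = 385.27.
x̄_4 = 385.27 / 8 = 48.1588... → 48.16.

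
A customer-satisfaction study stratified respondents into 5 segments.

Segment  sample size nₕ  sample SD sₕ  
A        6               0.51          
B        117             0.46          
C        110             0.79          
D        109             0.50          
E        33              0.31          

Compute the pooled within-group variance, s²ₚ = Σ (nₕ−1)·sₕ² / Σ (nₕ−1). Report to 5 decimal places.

0.33500

A: (6−1)·0.51² = 5·0.2601 = 1.3005
B: (117−1)·0.46² = 116·0.2116 = 24.5456
C: (110−1)·0.79² = 109·0.6241 = 68.0269
D: (109−1)·0.50² = 108·0.25 = 27
E: (33−1)·0.31² = 32·0.0961 = 3.0752
Numerator = 123.9482; denominator = Σ(nₕ−1) = 370.
s²ₚ = 123.9482/370 = 0.3349951... → 0.33500.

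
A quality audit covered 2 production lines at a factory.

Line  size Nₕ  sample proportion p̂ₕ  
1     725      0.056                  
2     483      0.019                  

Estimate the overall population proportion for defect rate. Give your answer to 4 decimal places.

0.0412

N = 725 + 483 = 1208.
Overall proportion = Σ (Nₕ/N)·p̂ₕ.
Σ Nₕp̂ₕ = 40.6 + 9.177 = 49.777.
49.777 / 1208 = 0.041206... → 0.0412.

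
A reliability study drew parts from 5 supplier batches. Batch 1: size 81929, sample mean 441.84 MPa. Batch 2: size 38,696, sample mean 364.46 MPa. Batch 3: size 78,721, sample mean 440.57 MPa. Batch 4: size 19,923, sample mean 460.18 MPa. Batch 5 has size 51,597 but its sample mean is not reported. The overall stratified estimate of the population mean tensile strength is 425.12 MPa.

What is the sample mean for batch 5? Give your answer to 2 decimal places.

N = 81929 + 38696 + 78721 + 19923 + 51597 = 270866.
Overall total = μ·N = 425.12·270866 = 115150553.92.
Subtract the known strata: 81929·441.84 + 38696·364.46 + 78721·440.57 + 19923·460.18 = 94152930.63.
Remaining total for batch 5: 115150553.92 − 94152930.63 = 20997623.29.
Divide by its size: 20997623.29 / 51597 = 406.9543... → 406.95.

406.95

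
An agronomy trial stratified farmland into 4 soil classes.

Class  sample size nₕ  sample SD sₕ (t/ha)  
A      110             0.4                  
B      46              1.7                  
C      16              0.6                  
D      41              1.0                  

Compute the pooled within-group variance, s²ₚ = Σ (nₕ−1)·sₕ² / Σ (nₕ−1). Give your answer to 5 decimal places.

0.92292

Degrees of freedom: 109 + 45 + 15 + 40 = 209.
Σ(nₕ−1)sₕ² = 109·0.16 + 45·2.89 + 15·0.36 + 40·1 = 192.89.
s²ₚ = 192.89 / 209 = 0.9229187... → 0.92292.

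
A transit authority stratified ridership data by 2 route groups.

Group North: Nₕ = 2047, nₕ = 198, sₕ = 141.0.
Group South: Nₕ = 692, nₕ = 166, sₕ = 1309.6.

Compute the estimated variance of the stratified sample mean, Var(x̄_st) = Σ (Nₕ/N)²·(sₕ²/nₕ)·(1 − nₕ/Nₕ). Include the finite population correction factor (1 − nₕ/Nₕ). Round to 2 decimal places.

551.93

N = 2739; Wₕ = Nₕ/N.
group North: (2047/2739)²·141.0²/198·(1 − 198/2047) = 50.65750
group South: (692/2739)²·1309.6²/166·(1 − 166/692) = 501.27612
Sum = 551.93362 → 551.93.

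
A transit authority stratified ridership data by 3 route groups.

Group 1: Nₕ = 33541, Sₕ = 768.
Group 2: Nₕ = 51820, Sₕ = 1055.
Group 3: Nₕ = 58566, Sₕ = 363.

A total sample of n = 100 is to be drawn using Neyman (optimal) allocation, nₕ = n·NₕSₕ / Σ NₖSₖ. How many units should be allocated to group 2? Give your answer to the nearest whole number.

Σ NₕSₕ = 33541·768 + 51820·1055 + 58566·363 = 101689046.
Share for 2: 54670100/101689046 = 0.53762.
n_2 = 100 × 0.53762 = 53.762... → 54.

54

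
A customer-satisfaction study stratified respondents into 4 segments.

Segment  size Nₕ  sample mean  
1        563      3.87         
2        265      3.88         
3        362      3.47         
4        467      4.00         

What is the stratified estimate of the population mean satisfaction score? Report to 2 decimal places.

x̄_st = (Σ Nₕx̄ₕ) / (Σ Nₕ) = (563·3.87 + 265·3.88 + 362·3.47 + 467·4.00) / 1657
= 6331.15 / 1657 = 3.8209... → 3.82.

3.82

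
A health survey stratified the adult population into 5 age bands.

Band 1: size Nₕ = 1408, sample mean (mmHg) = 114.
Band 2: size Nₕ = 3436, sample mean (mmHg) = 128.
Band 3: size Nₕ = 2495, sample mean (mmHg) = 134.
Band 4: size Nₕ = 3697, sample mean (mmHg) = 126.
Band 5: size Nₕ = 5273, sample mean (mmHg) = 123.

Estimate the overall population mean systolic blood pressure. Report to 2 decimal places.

N = 16309; weights Wₕ = Nₕ/N = (0.0863, 0.2107, 0.1530, 0.2267, 0.3233).
x̄_st = Σ Wₕ·x̄ₕ = 0.0863·114 + 0.2107·128 + 0.1530·134 + 0.2267·126 + 0.3233·123 ≈ 125.6393...
→ 125.64.

125.64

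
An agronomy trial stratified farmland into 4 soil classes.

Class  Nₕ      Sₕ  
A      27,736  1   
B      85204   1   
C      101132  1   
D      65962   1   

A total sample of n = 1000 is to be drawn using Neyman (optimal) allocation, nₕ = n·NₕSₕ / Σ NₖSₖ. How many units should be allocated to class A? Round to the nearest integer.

99

A: NₕSₕ = 27736·1 = 27736
B: NₕSₕ = 85204·1 = 85204
C: NₕSₕ = 101132·1 = 101132
D: NₕSₕ = 65962·1 = 65962
Σ NₕSₕ = 280034.
n_A = 1000·27736/280034 = 99.045... → 99.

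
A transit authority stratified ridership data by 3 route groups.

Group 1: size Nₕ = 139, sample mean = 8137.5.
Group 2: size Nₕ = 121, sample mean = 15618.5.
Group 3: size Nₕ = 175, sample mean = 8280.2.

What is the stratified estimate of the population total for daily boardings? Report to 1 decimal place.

4469986.0

Estimate total by summing Nₕ·x̄ₕ over strata.
139·8137.5 + 121·15618.5 + 175·8280.2 = 1131112.5 + 1889838.5 + 1449035 = 4469986.0.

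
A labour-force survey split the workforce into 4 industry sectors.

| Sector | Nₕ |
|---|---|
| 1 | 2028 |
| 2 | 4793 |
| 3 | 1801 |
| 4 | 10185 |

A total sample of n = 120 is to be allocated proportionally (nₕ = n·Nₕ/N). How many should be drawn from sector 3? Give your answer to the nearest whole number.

N = 2028 + 4793 + 1801 + 10185 = 18807.
n_3 = 120·1801/18807 = 11.491... → 11.

11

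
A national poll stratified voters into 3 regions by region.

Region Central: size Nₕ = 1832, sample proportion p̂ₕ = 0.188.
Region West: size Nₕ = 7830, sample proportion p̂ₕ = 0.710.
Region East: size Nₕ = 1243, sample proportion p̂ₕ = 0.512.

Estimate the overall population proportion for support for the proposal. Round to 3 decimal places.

0.600

N = 1832 + 7830 + 1243 = 10905.
Overall proportion = Σ (Nₕ/N)·p̂ₕ.
Σ Nₕp̂ₕ = 344.416 + 5559.3 + 636.416 = 6540.132.
6540.132 / 10905 = 0.59974... → 0.600.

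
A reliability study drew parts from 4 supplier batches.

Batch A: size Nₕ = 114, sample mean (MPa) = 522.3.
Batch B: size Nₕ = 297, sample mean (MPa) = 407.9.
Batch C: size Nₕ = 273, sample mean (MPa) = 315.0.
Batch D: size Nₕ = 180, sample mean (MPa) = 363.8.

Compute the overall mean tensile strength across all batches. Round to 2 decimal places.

384.45

N = 864; weights Wₕ = Nₕ/N = (0.1319, 0.3438, 0.3160, 0.2083).
x̄_st = Σ Wₕ·x̄ₕ = 0.1319·522.3 + 0.3438·407.9 + 0.3160·315.0 + 0.2083·363.8 ≈ 384.4531...
→ 384.45.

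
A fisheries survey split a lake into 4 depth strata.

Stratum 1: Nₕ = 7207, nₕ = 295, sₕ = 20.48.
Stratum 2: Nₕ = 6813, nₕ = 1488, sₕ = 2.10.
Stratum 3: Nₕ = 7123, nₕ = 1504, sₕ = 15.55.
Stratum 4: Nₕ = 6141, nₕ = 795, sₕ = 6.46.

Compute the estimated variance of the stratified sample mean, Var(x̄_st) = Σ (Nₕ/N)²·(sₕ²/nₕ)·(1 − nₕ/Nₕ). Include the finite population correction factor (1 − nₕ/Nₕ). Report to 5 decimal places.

0.10625

N = 27284. Term for each stratum: Wₕ²sₕ²/nₕ·(1−nₕ/Nₕ).
Var(x̄_st) = 0.09514370 + 0.00014444 + 0.00864408 + 0.00231499 = 0.10624722 → 0.10625.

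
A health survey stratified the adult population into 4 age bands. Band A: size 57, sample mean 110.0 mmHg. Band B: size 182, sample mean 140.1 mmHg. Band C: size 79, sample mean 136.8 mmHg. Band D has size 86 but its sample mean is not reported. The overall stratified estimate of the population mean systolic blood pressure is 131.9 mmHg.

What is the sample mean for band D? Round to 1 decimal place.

N = 57 + 182 + 79 + 86 = 404.
Overall total = μ·N = 131.9·404 = 53287.6.
Subtract the known strata: 57·110.0 + 182·140.1 + 79·136.8 = 42575.4.
Remaining total for band D: 53287.6 − 42575.4 = 10712.2.
Divide by its size: 10712.2 / 86 = 124.560... → 124.6.

124.6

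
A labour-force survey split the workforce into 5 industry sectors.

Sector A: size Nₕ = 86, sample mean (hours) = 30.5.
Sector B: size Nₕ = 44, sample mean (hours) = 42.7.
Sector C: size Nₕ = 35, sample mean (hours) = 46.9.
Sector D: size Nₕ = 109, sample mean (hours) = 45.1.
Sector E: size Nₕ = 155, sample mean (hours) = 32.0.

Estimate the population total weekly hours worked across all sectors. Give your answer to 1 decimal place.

Population total = Σ Nₕ·x̄ₕ (each stratum's size times its mean).
86·30.5 + 44·42.7 + 35·46.9 + 109·45.1 + 155·32.0 = 2623 + 1878.8 + 1641.5 + 4915.9 + 4960 = 16019.2.

16019.2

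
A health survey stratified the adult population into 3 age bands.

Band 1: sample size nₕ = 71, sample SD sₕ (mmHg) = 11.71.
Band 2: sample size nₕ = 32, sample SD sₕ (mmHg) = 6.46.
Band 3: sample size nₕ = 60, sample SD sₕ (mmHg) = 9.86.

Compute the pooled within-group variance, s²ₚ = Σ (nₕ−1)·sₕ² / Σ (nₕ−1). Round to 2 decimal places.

103.93

Degrees of freedom: 70 + 31 + 59 = 160.
Σ(nₕ−1)sₕ² = 70·137.1241 + 31·41.7316 + 59·97.2196 = 16628.323.
s²ₚ = 16628.323 / 160 = 103.9270... → 103.93.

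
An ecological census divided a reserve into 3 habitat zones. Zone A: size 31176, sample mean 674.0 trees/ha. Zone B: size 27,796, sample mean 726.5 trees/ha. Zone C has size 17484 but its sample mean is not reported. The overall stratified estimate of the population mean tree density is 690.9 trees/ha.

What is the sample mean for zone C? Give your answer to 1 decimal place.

664.4

N = 31176 + 27796 + 17484 = 76456.
Overall total = μ·N = 690.9·76456 = 52823450.4.
Subtract the known strata: 31176·674.0 + 27796·726.5 = 41206418.
Remaining total for zone C: 52823450.4 − 41206418 = 11617032.4.
Divide by its size: 11617032.4 / 17484 = 664.438... → 664.4.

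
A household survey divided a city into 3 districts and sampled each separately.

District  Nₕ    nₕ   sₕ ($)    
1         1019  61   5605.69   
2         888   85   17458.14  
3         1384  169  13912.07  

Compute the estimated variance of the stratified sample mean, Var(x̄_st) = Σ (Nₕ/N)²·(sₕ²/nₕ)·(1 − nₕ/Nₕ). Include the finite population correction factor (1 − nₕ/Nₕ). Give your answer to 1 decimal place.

N = 3291; Wₕ = Nₕ/N.
district 1: (1019/3291)²·5605.69²/61·(1 − 61/1019) = 46431.4502
district 2: (888/3291)²·17458.14²/85·(1 − 85/888) = 236074.8729
district 3: (1384/3291)²·13912.07²/169·(1 − 169/1384) = 177808.8640
Sum = 460315.1870 → 460315.2.

460315.2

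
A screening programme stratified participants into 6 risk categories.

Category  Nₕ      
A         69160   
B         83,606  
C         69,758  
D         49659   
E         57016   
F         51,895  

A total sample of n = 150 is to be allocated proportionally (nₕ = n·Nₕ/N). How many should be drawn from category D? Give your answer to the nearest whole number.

20

N = 69160 + 83606 + 69758 + 49659 + 57016 + 51895 = 381094.
n_D = 150·49659/381094 = 19.546... → 20.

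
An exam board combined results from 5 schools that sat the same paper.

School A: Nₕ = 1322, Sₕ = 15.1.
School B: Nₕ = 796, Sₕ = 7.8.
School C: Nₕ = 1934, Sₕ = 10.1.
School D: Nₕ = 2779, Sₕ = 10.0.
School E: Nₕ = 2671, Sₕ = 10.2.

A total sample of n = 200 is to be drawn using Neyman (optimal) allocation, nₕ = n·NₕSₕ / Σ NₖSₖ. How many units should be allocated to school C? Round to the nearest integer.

39

Σ NₕSₕ = 1322·15.1 + 796·7.8 + 1934·10.1 + 2779·10.0 + 2671·10.2 = 100738.6.
Share for C: 19533.4/100738.6 = 0.19390.
n_C = 200 × 0.19390 = 38.780... → 39.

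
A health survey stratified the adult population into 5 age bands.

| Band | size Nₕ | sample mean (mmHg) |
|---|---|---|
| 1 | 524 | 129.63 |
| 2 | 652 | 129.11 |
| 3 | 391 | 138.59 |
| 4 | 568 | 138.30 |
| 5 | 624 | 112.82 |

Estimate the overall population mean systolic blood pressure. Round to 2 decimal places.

x̄_st = (Σ Nₕx̄ₕ) / (Σ Nₕ) = (524·129.63 + 652·129.11 + 391·138.59 + 568·138.30 + 624·112.82) / 2759
= 355248.61 / 2759 = 128.7599... → 128.76.

128.76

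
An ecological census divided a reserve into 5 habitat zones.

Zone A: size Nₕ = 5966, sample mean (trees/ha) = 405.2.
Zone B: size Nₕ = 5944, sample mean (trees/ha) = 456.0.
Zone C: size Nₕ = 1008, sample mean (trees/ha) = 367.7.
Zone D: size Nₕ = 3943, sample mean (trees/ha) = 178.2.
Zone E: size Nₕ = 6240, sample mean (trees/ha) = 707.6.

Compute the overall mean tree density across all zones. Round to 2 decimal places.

x̄_st = (Σ Nₕx̄ₕ) / (Σ Nₕ) = (5966·405.2 + 5944·456.0 + 1008·367.7 + 3943·178.2 + 6240·707.6) / 23101
= 10616595.4 / 23101 = 459.5730... → 459.57.

459.57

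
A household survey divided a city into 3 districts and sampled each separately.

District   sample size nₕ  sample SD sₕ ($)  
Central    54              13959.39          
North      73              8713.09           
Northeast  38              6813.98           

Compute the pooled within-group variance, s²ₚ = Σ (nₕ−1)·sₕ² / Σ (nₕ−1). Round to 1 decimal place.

108097750.8

Degrees of freedom: 53 + 72 + 37 = 162.
Σ(nₕ−1)sₕ² = 53·194864569.1721 + 72·75917937.3481 + 37·46430323.4404 = 17511835622.4793.
s²ₚ = 17511835622.4793 / 162 = 108097750.756... → 108097750.8.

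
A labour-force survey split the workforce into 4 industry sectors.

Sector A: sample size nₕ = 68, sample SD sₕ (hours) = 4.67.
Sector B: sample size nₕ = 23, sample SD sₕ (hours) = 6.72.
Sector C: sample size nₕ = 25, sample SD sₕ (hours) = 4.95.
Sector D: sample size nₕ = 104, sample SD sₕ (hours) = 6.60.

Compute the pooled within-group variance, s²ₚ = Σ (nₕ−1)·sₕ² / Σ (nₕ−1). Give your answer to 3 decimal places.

34.858

Degrees of freedom: 67 + 22 + 24 + 103 = 216.
Σ(nₕ−1)sₕ² = 67·21.8089 + 22·45.1584 + 24·24.5025 + 103·43.56 = 7529.4211.
s²ₚ = 7529.4211 / 216 = 34.85843... → 34.858.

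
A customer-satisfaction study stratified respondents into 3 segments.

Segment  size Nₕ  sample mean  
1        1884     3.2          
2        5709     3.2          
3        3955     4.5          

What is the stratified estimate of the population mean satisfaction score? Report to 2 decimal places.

N = 11548; weights Wₕ = Nₕ/N = (0.1631, 0.4944, 0.3425).
x̄_st = Σ Wₕ·x̄ₕ = 0.1631·3.2 + 0.4944·3.2 + 0.3425·4.5 ≈ 3.6452...
→ 3.65.

3.65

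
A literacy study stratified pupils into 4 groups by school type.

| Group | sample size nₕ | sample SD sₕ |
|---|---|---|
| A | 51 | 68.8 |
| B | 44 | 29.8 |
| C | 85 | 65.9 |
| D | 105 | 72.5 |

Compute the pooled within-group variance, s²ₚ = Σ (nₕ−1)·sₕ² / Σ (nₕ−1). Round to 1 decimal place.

Degrees of freedom: 50 + 43 + 84 + 104 = 281.
Σ(nₕ−1)sₕ² = 50·4733.44 + 43·888.04 + 84·4342.81 + 104·5256.25 = 1186303.76.
s²ₚ = 1186303.76 / 281 = 4221.722... → 4221.7.

4221.7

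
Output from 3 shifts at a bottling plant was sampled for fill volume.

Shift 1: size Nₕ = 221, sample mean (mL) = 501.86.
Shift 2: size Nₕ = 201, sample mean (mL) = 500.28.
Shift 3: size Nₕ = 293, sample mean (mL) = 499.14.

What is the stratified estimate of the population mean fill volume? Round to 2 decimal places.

500.30

N = 715; weights Wₕ = Nₕ/N = (0.3091, 0.2811, 0.4098).
x̄_st = Σ Wₕ·x̄ₕ = 0.3091·501.86 + 0.2811·500.28 + 0.4098·499.14 ≈ 500.3012...
→ 500.30.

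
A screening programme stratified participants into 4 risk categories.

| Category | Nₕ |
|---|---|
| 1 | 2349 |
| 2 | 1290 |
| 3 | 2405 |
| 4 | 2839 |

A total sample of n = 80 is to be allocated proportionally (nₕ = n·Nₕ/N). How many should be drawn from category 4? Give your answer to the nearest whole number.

26

N = 2349 + 1290 + 2405 + 2839 = 8883.
n_4 = 80·2839/8883 = 25.568... → 26.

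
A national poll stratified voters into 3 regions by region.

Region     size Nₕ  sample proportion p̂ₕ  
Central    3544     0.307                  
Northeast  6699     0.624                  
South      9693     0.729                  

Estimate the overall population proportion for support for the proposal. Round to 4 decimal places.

Wₕ = Nₕ/N with N = 19936: 0.1778, 0.3360, 0.4862.
p̂_st = 0.1778·0.307 + 0.3360·0.624 + 0.4862·0.729 ≈ 0.618699... → 0.6187.

0.6187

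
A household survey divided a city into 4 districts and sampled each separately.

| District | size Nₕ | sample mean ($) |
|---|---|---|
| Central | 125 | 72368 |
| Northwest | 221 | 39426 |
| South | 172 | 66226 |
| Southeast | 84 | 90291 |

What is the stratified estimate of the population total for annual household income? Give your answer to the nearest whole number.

36734462

Central: 125·72368 = 9046000
Northwest: 221·39426 = 8713146
South: 172·66226 = 11390872
Southeast: 84·90291 = 7584444
τ̂ = Σ Nₕx̄ₕ = 36734462.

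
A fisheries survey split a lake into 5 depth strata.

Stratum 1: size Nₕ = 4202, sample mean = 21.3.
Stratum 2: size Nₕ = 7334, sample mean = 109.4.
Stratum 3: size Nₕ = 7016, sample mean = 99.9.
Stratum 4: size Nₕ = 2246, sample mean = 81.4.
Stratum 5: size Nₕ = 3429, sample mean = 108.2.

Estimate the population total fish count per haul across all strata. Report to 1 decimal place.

1: 4202·21.3 = 89502.6
2: 7334·109.4 = 802339.6
3: 7016·99.9 = 700898.4
4: 2246·81.4 = 182824.4
5: 3429·108.2 = 371017.8
τ̂ = Σ Nₕx̄ₕ = 2146582.8.

2146582.8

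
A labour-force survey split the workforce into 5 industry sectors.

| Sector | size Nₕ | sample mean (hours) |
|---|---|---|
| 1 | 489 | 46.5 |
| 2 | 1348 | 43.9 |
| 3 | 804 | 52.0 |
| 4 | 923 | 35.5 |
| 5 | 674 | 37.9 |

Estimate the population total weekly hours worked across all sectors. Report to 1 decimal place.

Estimate total by summing Nₕ·x̄ₕ over strata.
489·46.5 + 1348·43.9 + 804·52.0 + 923·35.5 + 674·37.9 = 22738.5 + 59177.2 + 41808 + 32766.5 + 25544.6 = 182034.8.

182034.8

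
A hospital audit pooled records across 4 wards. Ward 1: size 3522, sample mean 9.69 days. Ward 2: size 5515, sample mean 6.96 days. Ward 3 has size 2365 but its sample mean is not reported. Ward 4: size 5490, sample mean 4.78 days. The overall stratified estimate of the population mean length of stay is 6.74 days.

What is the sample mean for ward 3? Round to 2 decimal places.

6.38

N = 3522 + 5515 + 2365 + 5490 = 16892.
Overall total = μ·N = 6.74·16892 = 113852.08.
Subtract the known strata: 3522·9.69 + 5515·6.96 + 5490·4.78 = 98754.78.
Remaining total for ward 3: 113852.08 − 98754.78 = 15097.3.
Divide by its size: 15097.3 / 2365 = 6.3836... → 6.38.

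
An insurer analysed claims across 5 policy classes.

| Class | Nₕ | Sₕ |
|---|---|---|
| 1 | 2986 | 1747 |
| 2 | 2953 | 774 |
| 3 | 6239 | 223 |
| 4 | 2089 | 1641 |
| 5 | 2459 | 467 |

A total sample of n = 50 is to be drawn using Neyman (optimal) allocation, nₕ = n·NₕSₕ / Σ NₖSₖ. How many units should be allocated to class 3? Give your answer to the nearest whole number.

5

1: NₕSₕ = 2986·1747 = 5216542
2: NₕSₕ = 2953·774 = 2285622
3: NₕSₕ = 6239·223 = 1391297
4: NₕSₕ = 2089·1641 = 3428049
5: NₕSₕ = 2459·467 = 1148353
Σ NₕSₕ = 13469863.
n_3 = 50·1391297/13469863 = 5.164... → 5.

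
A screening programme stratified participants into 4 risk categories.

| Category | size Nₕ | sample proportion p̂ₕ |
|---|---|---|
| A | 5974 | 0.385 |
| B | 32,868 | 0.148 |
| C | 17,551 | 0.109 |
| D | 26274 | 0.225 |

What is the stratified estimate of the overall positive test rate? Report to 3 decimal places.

Wₕ = Nₕ/N with N = 82667: 0.0723, 0.3976, 0.2123, 0.3178.
p̂_st = 0.0723·0.385 + 0.3976·0.148 + 0.2123·0.109 + 0.3178·0.225 ≈ 0.18132... → 0.181.

0.181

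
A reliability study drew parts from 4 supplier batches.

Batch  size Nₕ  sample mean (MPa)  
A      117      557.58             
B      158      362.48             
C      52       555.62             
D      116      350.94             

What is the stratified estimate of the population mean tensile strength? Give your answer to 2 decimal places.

x̄_st = (Σ Nₕx̄ₕ) / (Σ Nₕ) = (117·557.58 + 158·362.48 + 52·555.62 + 116·350.94) / 443
= 192109.98 / 443 = 433.6568... → 433.66.

433.66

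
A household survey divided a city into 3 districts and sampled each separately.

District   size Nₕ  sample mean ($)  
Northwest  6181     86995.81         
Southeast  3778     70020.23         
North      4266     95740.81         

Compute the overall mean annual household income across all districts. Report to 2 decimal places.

N = 6181 + 3778 + 4266 = 14225.
The stratified mean weights each stratum mean by its population share Nₕ/N.
Σ Nₕx̄ₕ = 6181·86995.81 + 3778·70020.23 + 4266·95740.81 = 537721101.61 + 264536428.94 + 408430295.46 = 1210687826.01.
Divide by N: 1210687826.01 / 14225 = 85109.8647... → 85109.86.

85109.86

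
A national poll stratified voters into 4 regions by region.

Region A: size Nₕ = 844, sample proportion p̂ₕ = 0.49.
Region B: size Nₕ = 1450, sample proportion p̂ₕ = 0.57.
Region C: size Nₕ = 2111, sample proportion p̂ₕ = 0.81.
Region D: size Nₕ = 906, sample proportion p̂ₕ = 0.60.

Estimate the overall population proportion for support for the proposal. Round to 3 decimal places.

Wₕ = Nₕ/N with N = 5311: 0.1589, 0.2730, 0.3975, 0.1706.
p̂_st = 0.1589·0.49 + 0.2730·0.57 + 0.3975·0.81 + 0.1706·0.60 ≈ 0.65780... → 0.658.

0.658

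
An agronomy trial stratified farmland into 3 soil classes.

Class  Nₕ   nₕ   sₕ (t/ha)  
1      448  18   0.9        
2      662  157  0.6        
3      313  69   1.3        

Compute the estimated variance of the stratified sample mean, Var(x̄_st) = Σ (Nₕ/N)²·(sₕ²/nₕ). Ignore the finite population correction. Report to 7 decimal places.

0.0061415

N = 1423. Term for each stratum: Wₕ²sₕ²/nₕ.
Var(x̄_st) = 0.0044602453 + 0.0004962597 + 0.0011849949 = 0.0061414999 → 0.0061415.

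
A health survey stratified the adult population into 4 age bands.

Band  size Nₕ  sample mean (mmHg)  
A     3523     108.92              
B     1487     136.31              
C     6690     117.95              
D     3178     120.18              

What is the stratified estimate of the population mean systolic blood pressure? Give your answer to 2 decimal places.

N = 14878; weights Wₕ = Nₕ/N = (0.2368, 0.0999, 0.4497, 0.2136).
x̄_st = Σ Wₕ·x̄ₕ = 0.2368·108.92 + 0.0999·136.31 + 0.4497·117.95 + 0.2136·120.18 ≈ 118.1231...
→ 118.12.

118.12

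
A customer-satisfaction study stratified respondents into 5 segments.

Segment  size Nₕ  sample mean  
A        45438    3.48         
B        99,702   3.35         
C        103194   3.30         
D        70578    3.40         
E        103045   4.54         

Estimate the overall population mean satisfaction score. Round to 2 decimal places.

N = 45438 + 99702 + 103194 + 70578 + 103045 = 421957.
Weight each subgroup mean by Nₕ/N and sum.
Σ Nₕx̄ₕ = 45438·3.48 + 99702·3.35 + 103194·3.30 + 70578·3.40 + 103045·4.54 = 158124.24 + 334001.7 + 340540.2 + 239965.2 + 467824.3 = 1540455.64.
Divide by N: 1540455.64 / 421957 = 3.6507... → 3.65.

3.65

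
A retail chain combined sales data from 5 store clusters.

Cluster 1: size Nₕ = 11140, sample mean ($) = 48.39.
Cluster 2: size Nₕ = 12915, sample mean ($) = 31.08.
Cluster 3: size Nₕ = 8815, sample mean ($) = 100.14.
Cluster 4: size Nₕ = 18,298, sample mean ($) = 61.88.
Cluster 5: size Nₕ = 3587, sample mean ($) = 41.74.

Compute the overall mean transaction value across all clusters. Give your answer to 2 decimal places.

56.71

N = 54755; weights Wₕ = Nₕ/N = (0.2035, 0.2359, 0.1610, 0.3342, 0.0655).
x̄_st = Σ Wₕ·x̄ₕ = 0.2035·48.39 + 0.2359·31.08 + 0.1610·100.14 + 0.3342·61.88 + 0.0655·41.74 ≈ 56.7108...
→ 56.71.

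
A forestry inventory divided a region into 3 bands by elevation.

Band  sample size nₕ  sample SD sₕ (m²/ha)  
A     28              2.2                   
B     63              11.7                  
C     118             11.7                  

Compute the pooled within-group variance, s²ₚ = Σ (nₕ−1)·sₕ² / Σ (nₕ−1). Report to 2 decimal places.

119.58

A: (28−1)·2.2² = 27·4.84 = 130.68
B: (63−1)·11.7² = 62·136.89 = 8487.18
C: (118−1)·11.7² = 117·136.89 = 16016.13
Numerator = 24633.99; denominator = Σ(nₕ−1) = 206.
s²ₚ = 24633.99/206 = 119.5825... → 119.58.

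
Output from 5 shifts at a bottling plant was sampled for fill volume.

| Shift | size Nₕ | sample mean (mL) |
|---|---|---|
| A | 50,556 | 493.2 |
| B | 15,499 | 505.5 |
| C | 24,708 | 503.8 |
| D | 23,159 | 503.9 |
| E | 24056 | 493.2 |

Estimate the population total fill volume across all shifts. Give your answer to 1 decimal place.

Population total = Σ Nₕ·x̄ₕ (each stratum's size times its mean).
50556·493.2 + 15499·505.5 + 24708·503.8 + 23159·503.9 + 24056·493.2 = 24934219.2 + 7834744.5 + 12447890.4 + 11669820.1 + 11864419.2 = 68751093.4.

68751093.4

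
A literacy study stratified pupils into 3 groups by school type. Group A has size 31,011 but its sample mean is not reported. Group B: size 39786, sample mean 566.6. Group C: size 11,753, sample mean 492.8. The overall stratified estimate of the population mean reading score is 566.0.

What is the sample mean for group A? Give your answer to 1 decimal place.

593.0

N = 31011 + 39786 + 11753 = 82550.
Overall total = μ·N = 566.0·82550 = 46723300.
Subtract the known strata: 39786·566.6 + 11753·492.8 = 28334626.
Remaining total for group A: 46723300 − 28334626 = 18388674.
Divide by its size: 18388674 / 31011 = 592.973... → 593.0.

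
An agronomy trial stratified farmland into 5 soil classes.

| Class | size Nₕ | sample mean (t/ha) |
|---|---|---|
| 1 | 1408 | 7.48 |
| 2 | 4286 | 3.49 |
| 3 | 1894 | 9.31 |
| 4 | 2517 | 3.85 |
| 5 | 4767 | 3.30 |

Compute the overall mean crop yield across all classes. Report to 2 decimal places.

4.61

x̄_st = (Σ Nₕx̄ₕ) / (Σ Nₕ) = (1408·7.48 + 4286·3.49 + 1894·9.31 + 2517·3.85 + 4767·3.30) / 14872
= 68544.67 / 14872 = 4.6090... → 4.61.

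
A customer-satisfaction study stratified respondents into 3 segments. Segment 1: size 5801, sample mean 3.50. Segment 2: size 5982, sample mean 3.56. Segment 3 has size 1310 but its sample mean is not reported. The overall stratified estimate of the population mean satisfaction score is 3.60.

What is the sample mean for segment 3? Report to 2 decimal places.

4.23

N = 5801 + 5982 + 1310 = 13093.
Overall total = μ·N = 3.60·13093 = 47134.8.
Subtract the known strata: 5801·3.50 + 5982·3.56 = 41599.42.
Remaining total for segment 3: 47134.8 − 41599.42 = 5535.38.
Divide by its size: 5535.38 / 1310 = 4.2255... → 4.23.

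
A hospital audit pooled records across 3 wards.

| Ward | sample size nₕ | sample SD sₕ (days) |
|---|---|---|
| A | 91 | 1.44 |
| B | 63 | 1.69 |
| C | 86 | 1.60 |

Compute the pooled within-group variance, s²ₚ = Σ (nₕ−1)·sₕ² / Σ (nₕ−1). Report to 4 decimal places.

2.4528

A: (91−1)·1.44² = 90·2.0736 = 186.624
B: (63−1)·1.69² = 62·2.8561 = 177.0782
C: (86−1)·1.60² = 85·2.56 = 217.6
Numerator = 581.3022; denominator = Σ(nₕ−1) = 237.
s²ₚ = 581.3022/237 = 2.452752... → 2.4528.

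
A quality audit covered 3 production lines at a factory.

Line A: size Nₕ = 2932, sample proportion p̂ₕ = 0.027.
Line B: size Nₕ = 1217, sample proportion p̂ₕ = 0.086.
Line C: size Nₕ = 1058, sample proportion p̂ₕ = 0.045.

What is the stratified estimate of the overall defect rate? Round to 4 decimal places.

Wₕ = Nₕ/N with N = 5207: 0.5631, 0.2337, 0.2032.
p̂_st = 0.5631·0.027 + 0.2337·0.086 + 0.2032·0.045 ≈ 0.044447... → 0.0444.

0.0444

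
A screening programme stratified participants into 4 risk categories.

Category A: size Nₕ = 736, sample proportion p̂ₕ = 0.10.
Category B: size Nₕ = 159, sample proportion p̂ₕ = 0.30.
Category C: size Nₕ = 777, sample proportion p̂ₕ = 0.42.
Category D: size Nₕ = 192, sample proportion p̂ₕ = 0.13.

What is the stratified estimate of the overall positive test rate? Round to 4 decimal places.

N = 736 + 159 + 777 + 192 = 1864.
Overall proportion = Σ (Nₕ/N)·p̂ₕ.
Σ Nₕp̂ₕ = 73.6 + 47.7 + 326.34 + 24.96 = 472.6.
472.6 / 1864 = 0.253541... → 0.2535.

0.2535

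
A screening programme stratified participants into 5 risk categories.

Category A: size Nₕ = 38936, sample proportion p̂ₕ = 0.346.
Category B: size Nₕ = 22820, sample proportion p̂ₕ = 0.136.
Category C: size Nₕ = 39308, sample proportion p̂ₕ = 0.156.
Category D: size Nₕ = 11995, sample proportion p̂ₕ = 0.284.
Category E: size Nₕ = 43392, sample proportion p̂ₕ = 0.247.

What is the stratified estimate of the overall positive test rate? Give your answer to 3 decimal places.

Wₕ = Nₕ/N with N = 156451: 0.2489, 0.1459, 0.2512, 0.0767, 0.2774.
p̂_st = 0.2489·0.346 + 0.1459·0.136 + 0.2512·0.156 + 0.0767·0.284 + 0.2774·0.247 ≈ 0.23542... → 0.235.

0.235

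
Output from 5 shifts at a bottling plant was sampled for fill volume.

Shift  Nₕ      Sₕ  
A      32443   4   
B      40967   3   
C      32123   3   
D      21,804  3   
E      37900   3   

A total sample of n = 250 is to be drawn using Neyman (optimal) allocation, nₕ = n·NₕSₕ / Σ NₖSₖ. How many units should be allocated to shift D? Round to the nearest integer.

Σ NₕSₕ = 32443·4 + 40967·3 + 32123·3 + 21804·3 + 37900·3 = 528154.
Share for D: 65412/528154 = 0.12385.
n_D = 250 × 0.12385 = 30.963... → 31.

31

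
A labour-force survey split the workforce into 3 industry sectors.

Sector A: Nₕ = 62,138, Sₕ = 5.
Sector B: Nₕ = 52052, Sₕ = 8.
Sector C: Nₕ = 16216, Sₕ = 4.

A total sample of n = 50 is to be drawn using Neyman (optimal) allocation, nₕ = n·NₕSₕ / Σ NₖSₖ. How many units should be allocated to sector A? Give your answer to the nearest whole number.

Σ NₕSₕ = 62138·5 + 52052·8 + 16216·4 = 791970.
Share for A: 310690/791970 = 0.39230.
n_A = 50 × 0.39230 = 19.615... → 20.

20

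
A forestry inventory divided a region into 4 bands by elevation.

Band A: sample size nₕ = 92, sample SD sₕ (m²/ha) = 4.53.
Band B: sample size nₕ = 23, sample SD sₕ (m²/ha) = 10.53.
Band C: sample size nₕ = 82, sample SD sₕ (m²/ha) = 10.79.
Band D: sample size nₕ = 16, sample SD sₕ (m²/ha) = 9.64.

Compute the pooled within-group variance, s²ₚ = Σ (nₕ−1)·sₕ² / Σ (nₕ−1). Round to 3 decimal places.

A: (92−1)·4.53² = 91·20.5209 = 1867.4019
B: (23−1)·10.53² = 22·110.8809 = 2439.3798
C: (82−1)·10.79² = 81·116.4241 = 9430.3521
D: (16−1)·9.64² = 15·92.9296 = 1393.944
Numerator = 15131.0778; denominator = Σ(nₕ−1) = 209.
s²ₚ = 15131.0778/209 = 72.39750... → 72.398.

72.398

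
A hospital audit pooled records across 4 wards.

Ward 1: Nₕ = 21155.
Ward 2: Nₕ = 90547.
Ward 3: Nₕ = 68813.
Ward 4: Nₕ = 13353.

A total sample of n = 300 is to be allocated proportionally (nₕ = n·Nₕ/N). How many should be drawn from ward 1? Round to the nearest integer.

33

N = 21155 + 90547 + 68813 + 13353 = 193868.
n_1 = 300·21155/193868 = 32.736... → 33.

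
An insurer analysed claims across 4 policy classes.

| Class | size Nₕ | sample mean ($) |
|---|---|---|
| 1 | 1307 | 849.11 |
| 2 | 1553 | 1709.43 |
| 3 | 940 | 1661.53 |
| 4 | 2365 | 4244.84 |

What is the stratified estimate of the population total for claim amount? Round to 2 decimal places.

15365416.36

Population total = Σ Nₕ·x̄ₕ (each stratum's size times its mean).
1307·849.11 + 1553·1709.43 + 940·1661.53 + 2365·4244.84 = 1109786.77 + 2654744.79 + 1561838.2 + 10039046.6 = 15365416.36.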